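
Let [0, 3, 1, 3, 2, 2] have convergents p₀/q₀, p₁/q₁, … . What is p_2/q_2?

1/4

Using pₖ = aₖpₖ₋₁ + pₖ₋₂, qₖ = aₖqₖ₋₁ + qₖ₋₂ (with p₋₁=1, p₋₂=0, q₋₁=0, q₋₂=1):
  k=0: a=0, p=0, q=1
  k=1: a=3, p=1, q=3
  k=2: a=1, p=1, q=4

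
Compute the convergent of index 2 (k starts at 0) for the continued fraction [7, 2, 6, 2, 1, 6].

97/13

Using pₖ = aₖpₖ₋₁ + pₖ₋₂, qₖ = aₖqₖ₋₁ + qₖ₋₂ (with p₋₁=1, p₋₂=0, q₋₁=0, q₋₂=1):
  k=0: a=7, p=7, q=1
  k=1: a=2, p=15, q=2
  k=2: a=6, p=97, q=13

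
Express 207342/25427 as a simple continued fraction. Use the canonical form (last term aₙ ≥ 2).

[8; 6, 2, 10, 5, 1, 14, 2]

207342 = 8×25427 + 3926
25427 = 6×3926 + 1871
3926 = 2×1871 + 184
1871 = 10×184 + 31
184 = 5×31 + 29
31 = 1×29 + 2
29 = 14×2 + 1
2 = 2×1 + 0  (stop)
So 207342/25427 = [8; 6, 2, 10, 5, 1, 14, 2].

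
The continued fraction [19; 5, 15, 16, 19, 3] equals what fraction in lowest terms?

Fold from the inside: start with 3/1.
  19 + 1/3 = 58/3
  16 + 3/58 = 931/58
  15 + 58/931 = 14023/931
  5 + 931/14023 = 71046/14023
  19 + 14023/71046 = 1363897/71046

1363897/71046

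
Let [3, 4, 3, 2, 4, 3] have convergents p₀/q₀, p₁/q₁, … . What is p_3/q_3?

Using pₖ = aₖpₖ₋₁ + pₖ₋₂, qₖ = aₖqₖ₋₁ + qₖ₋₂ (with p₋₁=1, p₋₂=0, q₋₁=0, q₋₂=1):
  k=0: a=3, p=3, q=1
  k=1: a=4, p=13, q=4
  k=2: a=3, p=42, q=13
  k=3: a=2, p=97, q=30

97/30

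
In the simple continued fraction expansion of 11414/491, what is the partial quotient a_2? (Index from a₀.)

11414 = 23·491 + 121   →  a_0 = 23
491 = 4·121 + 7   →  a_1 = 4
121 = 17·7 + 2   →  a_2 = 17

17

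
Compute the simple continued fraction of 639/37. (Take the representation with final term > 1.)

[17; 3, 1, 2, 3]

639 = 17·37 + 10
37 = 3·10 + 7
10 = 1·7 + 3
7 = 2·3 + 1
3 = 3·1 + 0  (stop)
So 639/37 = [17; 3, 1, 2, 3].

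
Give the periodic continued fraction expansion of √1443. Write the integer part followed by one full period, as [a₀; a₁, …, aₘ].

a₀ = ⌊√1443⌋ = 37.
With m₀=0, d₀=1 and mₖ₊₁ = dₖaₖ − mₖ, dₖ₊₁ = (n − mₖ₊₁²)/dₖ, aₖ₊₁ = ⌊(a₀+mₖ₊₁)/dₖ₊₁⌋:
  k=1: m=37, d=74, a=1
  k=2: m=37, d=1, a=74
d=1 and a=2a₀=74 at k=2, so the next step gives (m, d) = (37, 74) again — its k=1 value — and the period has length 2.

[37; 1, 74]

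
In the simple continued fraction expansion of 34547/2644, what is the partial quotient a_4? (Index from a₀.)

1

34547 = 13·2644 + 175   →  a_0 = 13
2644 = 15·175 + 19   →  a_1 = 15
175 = 9·19 + 4   →  a_2 = 9
19 = 4·4 + 3   →  a_3 = 4
4 = 1·3 + 1   →  a_4 = 1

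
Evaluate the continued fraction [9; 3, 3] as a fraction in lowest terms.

93/10

Using pₖ = aₖpₖ₋₁ + pₖ₋₂ and qₖ = aₖqₖ₋₁ + qₖ₋₂:
  k=0: a=9, p=9, q=1
  k=1: a=3, p=28, q=3
  k=2: a=3, p=93, q=10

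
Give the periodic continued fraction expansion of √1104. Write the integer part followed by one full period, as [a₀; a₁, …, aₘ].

[33; 4, 2, 2, 2, 4, 66]

a₀ = ⌊√1104⌋ = 33.
With m₀=0, d₀=1 and mₖ₊₁ = dₖaₖ − mₖ, dₖ₊₁ = (n − mₖ₊₁²)/dₖ, aₖ₊₁ = ⌊(a₀+mₖ₊₁)/dₖ₊₁⌋:
  k=1: m=33, d=15, a=4
  k=2: m=27, d=25, a=2
  k=3: m=23, d=23, a=2
  k=4: m=23, d=25, a=2
  k=5: m=27, d=15, a=4
  k=6: m=33, d=1, a=66
d=1 and a=2a₀=66 at k=6, so the next step gives (m, d) = (33, 15) again — its k=1 value — and the period has length 6.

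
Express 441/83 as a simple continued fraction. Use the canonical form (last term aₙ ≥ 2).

441 = 5*83 + 26
83 = 3*26 + 5
26 = 5*5 + 1
5 = 5*1 + 0  (stop)
So 441/83 = [5; 3, 5, 5].

[5; 3, 5, 5]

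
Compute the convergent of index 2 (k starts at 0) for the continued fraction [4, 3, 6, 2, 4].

Using pₖ = aₖpₖ₋₁ + pₖ₋₂, qₖ = aₖqₖ₋₁ + qₖ₋₂ (with p₋₁=1, p₋₂=0, q₋₁=0, q₋₂=1):
  k=0: a=4, p=4, q=1
  k=1: a=3, p=13, q=3
  k=2: a=6, p=82, q=19

82/19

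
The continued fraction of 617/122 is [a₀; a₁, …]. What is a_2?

617 = 5·122 + 7   →  a_0 = 5
122 = 17·7 + 3   →  a_1 = 17
7 = 2·3 + 1   →  a_2 = 2

2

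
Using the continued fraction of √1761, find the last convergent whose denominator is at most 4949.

98658/2351

√1761 = [41; 1, 26, 1, 82, …] (period length 4).
Convergents:
  p_0/q_0 = 41/1
  p_1/q_1 = 42/1
  p_2/q_2 = 1133/27
  p_3/q_3 = 1175/28
  p_4/q_4 = 97483/2323
  p_5/q_5 = 98658/2351
  p_6/q_6 = 2662591/63449
q_5 = 2351 ≤ 4949 < 63449 = q_6, so the answer is 98658/2351.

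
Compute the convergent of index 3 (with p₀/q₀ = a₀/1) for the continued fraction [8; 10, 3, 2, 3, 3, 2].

Using pₖ = aₖpₖ₋₁ + pₖ₋₂, qₖ = aₖqₖ₋₁ + qₖ₋₂ (with p₋₁=1, p₋₂=0, q₋₁=0, q₋₂=1):
  k=0: a=8, p=8, q=1
  k=1: a=10, p=81, q=10
  k=2: a=3, p=251, q=31
  k=3: a=2, p=583, q=72

583/72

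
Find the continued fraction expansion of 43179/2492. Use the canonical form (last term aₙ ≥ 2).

[17; 3, 17, 2, 1, 15]

43179 = 17*2492 + 815
2492 = 3*815 + 47
815 = 17*47 + 16
47 = 2*16 + 15
16 = 1*15 + 1
15 = 15*1 + 0  (stop)
So 43179/2492 = [17; 3, 17, 2, 1, 15].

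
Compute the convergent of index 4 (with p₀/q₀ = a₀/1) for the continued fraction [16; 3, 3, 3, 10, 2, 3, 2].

Using pₖ = aₖpₖ₋₁ + pₖ₋₂, qₖ = aₖqₖ₋₁ + qₖ₋₂ (with p₋₁=1, p₋₂=0, q₋₁=0, q₋₂=1):
  k=0: a=16, p=16, q=1
  k=1: a=3, p=49, q=3
  k=2: a=3, p=163, q=10
  k=3: a=3, p=538, q=33
  k=4: a=10, p=5543, q=340

5543/340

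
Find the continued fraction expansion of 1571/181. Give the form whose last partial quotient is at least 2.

[8; 1, 2, 8, 3, 2]

1571 = 8×181 + 123
181 = 1×123 + 58
123 = 2×58 + 7
58 = 8×7 + 2
7 = 3×2 + 1
2 = 2×1 + 0  (stop)
So 1571/181 = [8; 1, 2, 8, 3, 2].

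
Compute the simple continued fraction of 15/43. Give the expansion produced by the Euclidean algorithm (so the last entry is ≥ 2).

15 = 0*43 + 15
43 = 2*15 + 13
15 = 1*13 + 2
13 = 6*2 + 1
2 = 2*1 + 0  (stop)
So 15/43 = [0; 2, 1, 6, 2].

[0; 2, 1, 6, 2]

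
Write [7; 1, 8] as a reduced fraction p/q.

71/9

Fold from the inside: start with 8/1.
  1 + 1/8 = 9/8
  7 + 8/9 = 71/9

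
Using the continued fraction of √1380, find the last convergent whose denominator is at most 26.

743/20

√1380 = [37; 6, 1, 2, 1, 6, 74, …] (period length 6).
Convergents:
  p_0/q_0 = 37/1
  p_1/q_1 = 223/6
  p_2/q_2 = 260/7
  p_3/q_3 = 743/20
  p_4/q_4 = 1003/27
q_3 = 20 ≤ 26 < 27 = q_4, so the answer is 743/20.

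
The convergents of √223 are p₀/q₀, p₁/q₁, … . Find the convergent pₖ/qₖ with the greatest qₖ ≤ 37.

224/15

√223 = [14; 1, 13, 1, 28, …] (period length 4).
Convergents:
  p_0/q_0 = 14/1
  p_1/q_1 = 15/1
  p_2/q_2 = 209/14
  p_3/q_3 = 224/15
  p_4/q_4 = 6481/434
q_3 = 15 ≤ 37 < 434 = q_4, so the answer is 224/15.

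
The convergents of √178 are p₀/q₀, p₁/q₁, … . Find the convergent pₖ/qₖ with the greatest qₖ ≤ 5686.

42173/3161

√178 = [13; 2, 1, 12, 1, 2, 26, …] (period length 6).
Convergents:
  p_0/q_0 = 13/1
  p_1/q_1 = 27/2
  p_2/q_2 = 40/3
  p_3/q_3 = 507/38
  p_4/q_4 = 547/41
  p_5/q_5 = 1601/120
  p_6/q_6 = 42173/3161
  p_7/q_7 = 85947/6442
q_6 = 3161 ≤ 5686 < 6442 = q_7, so the answer is 42173/3161.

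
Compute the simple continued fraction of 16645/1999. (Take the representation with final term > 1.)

[8; 3, 16, 3, 13]

16645 = 8·1999 + 653
1999 = 3·653 + 40
653 = 16·40 + 13
40 = 3·13 + 1
13 = 13·1 + 0  (stop)
So 16645/1999 = [8; 3, 16, 3, 13].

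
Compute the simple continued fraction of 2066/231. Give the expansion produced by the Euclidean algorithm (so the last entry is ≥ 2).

2066 = 8·231 + 218
231 = 1·218 + 13
218 = 16·13 + 10
13 = 1·10 + 3
10 = 3·3 + 1
3 = 3·1 + 0  (stop)
So 2066/231 = [8; 1, 16, 1, 3, 3].

[8; 1, 16, 1, 3, 3]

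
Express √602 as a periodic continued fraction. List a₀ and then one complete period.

a₀ = ⌊√602⌋ = 24.

[24; 1, 1, 6, 1, 1, 48]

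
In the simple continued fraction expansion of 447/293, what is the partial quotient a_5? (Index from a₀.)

1

447 = 1·293 + 154   →  a_0 = 1
293 = 1·154 + 139   →  a_1 = 1
154 = 1·139 + 15   →  a_2 = 1
139 = 9·15 + 4   →  a_3 = 9
15 = 3·4 + 3   →  a_4 = 3
4 = 1·3 + 1   →  a_5 = 1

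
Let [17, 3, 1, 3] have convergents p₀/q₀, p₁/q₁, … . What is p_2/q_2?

69/4

Using pₖ = aₖpₖ₋₁ + pₖ₋₂, qₖ = aₖqₖ₋₁ + qₖ₋₂ (with p₋₁=1, p₋₂=0, q₋₁=0, q₋₂=1):
  k=0: a=17, p=17, q=1
  k=1: a=3, p=52, q=3
  k=2: a=1, p=69, q=4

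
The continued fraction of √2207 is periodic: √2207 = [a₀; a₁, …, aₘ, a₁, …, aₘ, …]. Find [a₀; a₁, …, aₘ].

[46; 1, 45, 1, 92]

a₀ = ⌊√2207⌋ = 46.
With m₀=0, d₀=1 and mₖ₊₁ = dₖaₖ − mₖ, dₖ₊₁ = (n − mₖ₊₁²)/dₖ, aₖ₊₁ = ⌊(a₀+mₖ₊₁)/dₖ₊₁⌋:
  k=1: m=46, d=91, a=1
  k=2: m=45, d=2, a=45
  k=3: m=45, d=91, a=1
  k=4: m=46, d=1, a=92
d=1 and a=2a₀=92 at k=4, so the next step gives (m, d) = (46, 91) again — its k=1 value — and the period has length 4.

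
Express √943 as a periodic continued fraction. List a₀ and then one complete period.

a₀ = ⌊√943⌋ = 30.
With m₀=0, d₀=1 and mₖ₊₁ = dₖaₖ − mₖ, dₖ₊₁ = (n − mₖ₊₁²)/dₖ, aₖ₊₁ = ⌊(a₀+mₖ₊₁)/dₖ₊₁⌋:
  k=1: m=30, d=43, a=1
  k=2: m=13, d=18, a=2
  k=3: m=23, d=23, a=2
  k=4: m=23, d=18, a=2
  k=5: m=13, d=43, a=1
  k=6: m=30, d=1, a=60
d=1 and a=2a₀=60 at k=6, so the next step gives (m, d) = (30, 43) again — its k=1 value — and the period has length 6.

[30; 1, 2, 2, 2, 1, 60]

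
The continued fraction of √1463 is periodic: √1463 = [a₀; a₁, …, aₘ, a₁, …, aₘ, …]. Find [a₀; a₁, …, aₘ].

a₀ = ⌊√1463⌋ = 38.

[38; 4, 76]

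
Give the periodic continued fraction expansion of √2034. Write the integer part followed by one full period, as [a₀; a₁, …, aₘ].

[45; 10, 90]

a₀ = ⌊√2034⌋ = 45.
With m₀=0, d₀=1 and mₖ₊₁ = dₖaₖ − mₖ, dₖ₊₁ = (n − mₖ₊₁²)/dₖ, aₖ₊₁ = ⌊(a₀+mₖ₊₁)/dₖ₊₁⌋:
  k=1: m=45, d=9, a=10
  k=2: m=45, d=1, a=90
d=1 and a=2a₀=90 at k=2, so the next step gives (m, d) = (45, 9) again — its k=1 value — and the period has length 2.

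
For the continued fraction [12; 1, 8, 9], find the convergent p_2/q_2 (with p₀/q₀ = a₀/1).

116/9

Using pₖ = aₖpₖ₋₁ + pₖ₋₂, qₖ = aₖqₖ₋₁ + qₖ₋₂ (with p₋₁=1, p₋₂=0, q₋₁=0, q₋₂=1):
  k=0: a=12, p=12, q=1
  k=1: a=1, p=13, q=1
  k=2: a=8, p=116, q=9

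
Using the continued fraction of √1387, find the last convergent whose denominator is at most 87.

1229/33

√1387 = [37; 4, 8, 37, 8, 4, 74, …] (period length 6).
Convergents:
  p_0/q_0 = 37/1
  p_1/q_1 = 149/4
  p_2/q_2 = 1229/33
  p_3/q_3 = 45622/1225
q_2 = 33 ≤ 87 < 1225 = q_3, so the answer is 1229/33.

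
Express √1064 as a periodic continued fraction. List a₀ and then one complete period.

a₀ = ⌊√1064⌋ = 32.
With m₀=0, d₀=1 and mₖ₊₁ = dₖaₖ − mₖ, dₖ₊₁ = (n − mₖ₊₁²)/dₖ, aₖ₊₁ = ⌊(a₀+mₖ₊₁)/dₖ₊₁⌋:
  k=1: m=32, d=40, a=1
  k=2: m=8, d=25, a=1
  k=3: m=17, d=31, a=1
  k=4: m=14, d=28, a=1
  k=5: m=14, d=31, a=1
  k=6: m=17, d=25, a=1
  k=7: m=8, d=40, a=1
  k=8: m=32, d=1, a=64
d=1 and a=2a₀=64 at k=8, so the next step gives (m, d) = (32, 40) again — its k=1 value — and the period has length 8.

[32; 1, 1, 1, 1, 1, 1, 1, 64]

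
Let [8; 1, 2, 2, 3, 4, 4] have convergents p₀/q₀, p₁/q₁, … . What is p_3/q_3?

Using pₖ = aₖpₖ₋₁ + pₖ₋₂, qₖ = aₖqₖ₋₁ + qₖ₋₂ (with p₋₁=1, p₋₂=0, q₋₁=0, q₋₂=1):
  k=0: a=8, p=8, q=1
  k=1: a=1, p=9, q=1
  k=2: a=2, p=26, q=3
  k=3: a=2, p=61, q=7

61/7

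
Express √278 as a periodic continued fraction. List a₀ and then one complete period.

[16; 1, 2, 16, 2, 1, 32]

a₀ = ⌊√278⌋ = 16.
With m₀=0, d₀=1 and mₖ₊₁ = dₖaₖ − mₖ, dₖ₊₁ = (n − mₖ₊₁²)/dₖ, aₖ₊₁ = ⌊(a₀+mₖ₊₁)/dₖ₊₁⌋:
  k=1: m=16, d=22, a=1
  k=2: m=6, d=11, a=2
  k=3: m=16, d=2, a=16
  k=4: m=16, d=11, a=2
  k=5: m=6, d=22, a=1
  k=6: m=16, d=1, a=32
d=1 and a=2a₀=32 at k=6, so the next step gives (m, d) = (16, 22) again — its k=1 value — and the period has length 6.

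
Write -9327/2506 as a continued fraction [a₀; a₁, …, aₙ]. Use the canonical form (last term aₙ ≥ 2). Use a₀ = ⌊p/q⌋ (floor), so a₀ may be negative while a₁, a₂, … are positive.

-9327 = -4×2506 + 697
2506 = 3×697 + 415
697 = 1×415 + 282
415 = 1×282 + 133
282 = 2×133 + 16
133 = 8×16 + 5
16 = 3×5 + 1
5 = 5×1 + 0  (stop)
So -9327/2506 = [-4; 3, 1, 1, 2, 8, 3, 5].

[-4; 3, 1, 1, 2, 8, 3, 5]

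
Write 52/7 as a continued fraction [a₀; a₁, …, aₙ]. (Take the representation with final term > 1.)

52 = 7×7 + 3
7 = 2×3 + 1
3 = 3×1 + 0  (stop)
So 52/7 = [7; 2, 3].

[7; 2, 3]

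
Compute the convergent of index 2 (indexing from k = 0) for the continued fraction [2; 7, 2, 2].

Using pₖ = aₖpₖ₋₁ + pₖ₋₂, qₖ = aₖqₖ₋₁ + qₖ₋₂ (with p₋₁=1, p₋₂=0, q₋₁=0, q₋₂=1):
  k=0: a=2, p=2, q=1
  k=1: a=7, p=15, q=7
  k=2: a=2, p=32, q=15

32/15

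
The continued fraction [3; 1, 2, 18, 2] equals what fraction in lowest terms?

Fold from the inside: start with 2/1.
  18 + 1/2 = 37/2
  2 + 2/37 = 76/37
  1 + 37/76 = 113/76
  3 + 76/113 = 415/113

415/113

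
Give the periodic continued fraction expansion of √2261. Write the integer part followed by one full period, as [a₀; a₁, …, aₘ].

a₀ = ⌊√2261⌋ = 47.
With m₀=0, d₀=1 and mₖ₊₁ = dₖaₖ − mₖ, dₖ₊₁ = (n − mₖ₊₁²)/dₖ, aₖ₊₁ = ⌊(a₀+mₖ₊₁)/dₖ₊₁⌋:
  k=1: m=47, d=52, a=1
  k=2: m=5, d=43, a=1
  k=3: m=38, d=19, a=4
  k=4: m=38, d=43, a=1
  k=5: m=5, d=52, a=1
  k=6: m=47, d=1, a=94
d=1 and a=2a₀=94 at k=6, so the next step gives (m, d) = (47, 52) again — its k=1 value — and the period has length 6.

[47; 1, 1, 4, 1, 1, 94]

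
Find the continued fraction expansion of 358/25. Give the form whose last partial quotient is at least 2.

358 = 14*25 + 8
25 = 3*8 + 1
8 = 8*1 + 0  (stop)
So 358/25 = [14; 3, 8].

[14; 3, 8]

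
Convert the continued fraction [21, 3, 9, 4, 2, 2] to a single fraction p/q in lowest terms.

Using pₖ = aₖpₖ₋₁ + pₖ₋₂ and qₖ = aₖqₖ₋₁ + qₖ₋₂:
  k=0: a=21, p=21, q=1
  k=1: a=3, p=64, q=3
  k=2: a=9, p=597, q=28
  k=3: a=4, p=2452, q=115
  k=4: a=2, p=5501, q=258
  k=5: a=2, p=13454, q=631

13454/631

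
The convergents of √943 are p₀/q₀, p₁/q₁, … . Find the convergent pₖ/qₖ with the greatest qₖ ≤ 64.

737/24

√943 = [30; 1, 2, 2, 2, 1, 60, …] (period length 6).
Convergents:
  p_0/q_0 = 30/1
  p_1/q_1 = 31/1
  p_2/q_2 = 92/3
  p_3/q_3 = 215/7
  p_4/q_4 = 522/17
  p_5/q_5 = 737/24
  p_6/q_6 = 44742/1457
q_5 = 24 ≤ 64 < 1457 = q_6, so the answer is 737/24.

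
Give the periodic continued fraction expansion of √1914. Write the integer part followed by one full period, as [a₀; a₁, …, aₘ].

[43; 1, 2, 1, 86]

a₀ = ⌊√1914⌋ = 43.
With m₀=0, d₀=1 and mₖ₊₁ = dₖaₖ − mₖ, dₖ₊₁ = (n − mₖ₊₁²)/dₖ, aₖ₊₁ = ⌊(a₀+mₖ₊₁)/dₖ₊₁⌋:
  k=1: m=43, d=65, a=1
  k=2: m=22, d=22, a=2
  k=3: m=22, d=65, a=1
  k=4: m=43, d=1, a=86
d=1 and a=2a₀=86 at k=4, so the next step gives (m, d) = (43, 65) again — its k=1 value — and the period has length 4.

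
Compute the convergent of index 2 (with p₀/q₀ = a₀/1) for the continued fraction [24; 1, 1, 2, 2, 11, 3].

49/2

Using pₖ = aₖpₖ₋₁ + pₖ₋₂, qₖ = aₖqₖ₋₁ + qₖ₋₂ (with p₋₁=1, p₋₂=0, q₋₁=0, q₋₂=1):
  k=0: a=24, p=24, q=1
  k=1: a=1, p=25, q=1
  k=2: a=1, p=49, q=2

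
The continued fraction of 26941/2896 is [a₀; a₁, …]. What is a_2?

3

26941 = 9·2896 + 877   →  a_0 = 9
2896 = 3·877 + 265   →  a_1 = 3
877 = 3·265 + 82   →  a_2 = 3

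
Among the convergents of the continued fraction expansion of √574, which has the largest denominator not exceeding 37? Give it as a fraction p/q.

575/24

√574 = [23; 1, 22, 1, 46, …] (period length 4).
Convergents:
  p_0/q_0 = 23/1
  p_1/q_1 = 24/1
  p_2/q_2 = 551/23
  p_3/q_3 = 575/24
  p_4/q_4 = 27001/1127
q_3 = 24 ≤ 37 < 1127 = q_4, so the answer is 575/24.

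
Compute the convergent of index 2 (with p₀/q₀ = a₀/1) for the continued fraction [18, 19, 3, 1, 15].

1047/58

Using pₖ = aₖpₖ₋₁ + pₖ₋₂, qₖ = aₖqₖ₋₁ + qₖ₋₂ (with p₋₁=1, p₋₂=0, q₋₁=0, q₋₂=1):
  k=0: a=18, p=18, q=1
  k=1: a=19, p=343, q=19
  k=2: a=3, p=1047, q=58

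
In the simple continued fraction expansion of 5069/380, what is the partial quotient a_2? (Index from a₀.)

1

5069 = 13·380 + 129   →  a_0 = 13
380 = 2·129 + 122   →  a_1 = 2
129 = 1·122 + 7   →  a_2 = 1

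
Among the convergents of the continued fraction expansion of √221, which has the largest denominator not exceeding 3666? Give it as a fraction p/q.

49727/3345

√221 = [14; 1, 6, 2, 6, 1, 28, …] (period length 6).
Convergents:
  p_0/q_0 = 14/1
  p_1/q_1 = 15/1
  p_2/q_2 = 104/7
  p_3/q_3 = 223/15
  p_4/q_4 = 1442/97
  p_5/q_5 = 1665/112
  p_6/q_6 = 48062/3233
  p_7/q_7 = 49727/3345
  p_8/q_8 = 346424/23303
q_7 = 3345 ≤ 3666 < 23303 = q_8, so the answer is 49727/3345.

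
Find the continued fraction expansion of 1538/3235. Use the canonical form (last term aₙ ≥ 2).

[0; 2, 9, 1, 2, 17, 3]

1538 = 0·3235 + 1538
3235 = 2·1538 + 159
1538 = 9·159 + 107
159 = 1·107 + 52
107 = 2·52 + 3
52 = 17·3 + 1
3 = 3·1 + 0  (stop)
So 1538/3235 = [0; 2, 9, 1, 2, 17, 3].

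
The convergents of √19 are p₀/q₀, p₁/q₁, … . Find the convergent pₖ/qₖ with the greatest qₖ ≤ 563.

1421/326

√19 = [4; 2, 1, 3, 1, 2, 8, …] (period length 6).
Convergents:
  p_0/q_0 = 4/1
  p_1/q_1 = 9/2
  p_2/q_2 = 13/3
  p_3/q_3 = 48/11
  p_4/q_4 = 61/14
  p_5/q_5 = 170/39
  p_6/q_6 = 1421/326
  p_7/q_7 = 3012/691
q_6 = 326 ≤ 563 < 691 = q_7, so the answer is 1421/326.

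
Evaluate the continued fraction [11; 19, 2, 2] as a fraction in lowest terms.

1072/97

Fold from the inside: start with 2/1.
  2 + 1/2 = 5/2
  19 + 2/5 = 97/5
  11 + 5/97 = 1072/97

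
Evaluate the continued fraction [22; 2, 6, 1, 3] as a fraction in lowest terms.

1303/58

Fold from the inside: start with 3/1.
  1 + 1/3 = 4/3
  6 + 3/4 = 27/4
  2 + 4/27 = 58/27
  22 + 27/58 = 1303/58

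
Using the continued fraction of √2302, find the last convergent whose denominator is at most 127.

√2302 = [47; 1, 46, 1, 94, …] (period length 4).
Convergents:
  p_0/q_0 = 47/1
  p_1/q_1 = 48/1
  p_2/q_2 = 2255/47
  p_3/q_3 = 2303/48
  p_4/q_4 = 218737/4559
q_3 = 48 ≤ 127 < 4559 = q_4, so the answer is 2303/48.

2303/48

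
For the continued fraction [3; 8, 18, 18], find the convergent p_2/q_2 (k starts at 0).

Using pₖ = aₖpₖ₋₁ + pₖ₋₂, qₖ = aₖqₖ₋₁ + qₖ₋₂ (with p₋₁=1, p₋₂=0, q₋₁=0, q₋₂=1):
  k=0: a=3, p=3, q=1
  k=1: a=8, p=25, q=8
  k=2: a=18, p=453, q=145

453/145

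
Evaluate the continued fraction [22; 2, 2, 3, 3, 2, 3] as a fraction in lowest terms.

9928/443

Using pₖ = aₖpₖ₋₁ + pₖ₋₂ and qₖ = aₖqₖ₋₁ + qₖ₋₂:
  k=0: a=22, p=22, q=1
  k=1: a=2, p=45, q=2
  k=2: a=2, p=112, q=5
  k=3: a=3, p=381, q=17
  k=4: a=3, p=1255, q=56
  k=5: a=2, p=2891, q=129
  k=6: a=3, p=9928, q=443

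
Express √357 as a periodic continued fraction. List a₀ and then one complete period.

[18; 1, 8, 2, 8, 1, 36]

a₀ = ⌊√357⌋ = 18.
With m₀=0, d₀=1 and mₖ₊₁ = dₖaₖ − mₖ, dₖ₊₁ = (n − mₖ₊₁²)/dₖ, aₖ₊₁ = ⌊(a₀+mₖ₊₁)/dₖ₊₁⌋:
  k=1: m=18, d=33, a=1
  k=2: m=15, d=4, a=8
  k=3: m=17, d=17, a=2
  k=4: m=17, d=4, a=8
  k=5: m=15, d=33, a=1
  k=6: m=18, d=1, a=36
d=1 and a=2a₀=36 at k=6, so the next step gives (m, d) = (18, 33) again — its k=1 value — and the period has length 6.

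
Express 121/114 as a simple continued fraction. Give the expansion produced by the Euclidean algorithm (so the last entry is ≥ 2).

121 = 1·114 + 7
114 = 16·7 + 2
7 = 3·2 + 1
2 = 2·1 + 0  (stop)
So 121/114 = [1; 16, 3, 2].

[1; 16, 3, 2]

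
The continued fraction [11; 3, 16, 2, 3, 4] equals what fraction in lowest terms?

17092/1509

Fold from the inside: start with 4/1.
  3 + 1/4 = 13/4
  2 + 4/13 = 30/13
  16 + 13/30 = 493/30
  3 + 30/493 = 1509/493
  11 + 493/1509 = 17092/1509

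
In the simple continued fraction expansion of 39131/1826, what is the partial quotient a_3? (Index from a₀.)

15

39131 = 21·1826 + 785   →  a_0 = 21
1826 = 2·785 + 256   →  a_1 = 2
785 = 3·256 + 17   →  a_2 = 3
256 = 15·17 + 1   →  a_3 = 15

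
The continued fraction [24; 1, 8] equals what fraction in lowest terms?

224/9

Fold from the inside: start with 8/1.
  1 + 1/8 = 9/8
  24 + 8/9 = 224/9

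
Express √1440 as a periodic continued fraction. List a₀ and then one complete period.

a₀ = ⌊√1440⌋ = 37.
With m₀=0, d₀=1 and mₖ₊₁ = dₖaₖ − mₖ, dₖ₊₁ = (n − mₖ₊₁²)/dₖ, aₖ₊₁ = ⌊(a₀+mₖ₊₁)/dₖ₊₁⌋:
  k=1: m=37, d=71, a=1
  k=2: m=34, d=4, a=17
  k=3: m=34, d=71, a=1
  k=4: m=37, d=1, a=74
d=1 and a=2a₀=74 at k=4, so the next step gives (m, d) = (37, 71) again — its k=1 value — and the period has length 4.

[37; 1, 17, 1, 74]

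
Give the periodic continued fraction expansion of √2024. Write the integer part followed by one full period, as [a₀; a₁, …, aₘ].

[44; 1, 88]

a₀ = ⌊√2024⌋ = 44.
With m₀=0, d₀=1 and mₖ₊₁ = dₖaₖ − mₖ, dₖ₊₁ = (n − mₖ₊₁²)/dₖ, aₖ₊₁ = ⌊(a₀+mₖ₊₁)/dₖ₊₁⌋:
  k=1: m=44, d=88, a=1
  k=2: m=44, d=1, a=88
d=1 and a=2a₀=88 at k=2, so the next step gives (m, d) = (44, 88) again — its k=1 value — and the period has length 2.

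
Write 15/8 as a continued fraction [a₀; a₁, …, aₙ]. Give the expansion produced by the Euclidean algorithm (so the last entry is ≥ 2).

[1; 1, 7]

15 = 1×8 + 7
8 = 1×7 + 1
7 = 7×1 + 0  (stop)
So 15/8 = [1; 1, 7].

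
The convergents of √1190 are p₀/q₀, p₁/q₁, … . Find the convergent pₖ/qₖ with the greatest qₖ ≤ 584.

√1190 = [34; 2, 68, …] (period length 2).
Convergents:
  p_0/q_0 = 34/1
  p_1/q_1 = 69/2
  p_2/q_2 = 4726/137
  p_3/q_3 = 9521/276
  p_4/q_4 = 652154/18905
q_3 = 276 ≤ 584 < 18905 = q_4, so the answer is 9521/276.

9521/276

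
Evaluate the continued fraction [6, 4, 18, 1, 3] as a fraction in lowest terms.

1899/304

Fold from the inside: start with 3/1.
  1 + 1/3 = 4/3
  18 + 3/4 = 75/4
  4 + 4/75 = 304/75
  6 + 75/304 = 1899/304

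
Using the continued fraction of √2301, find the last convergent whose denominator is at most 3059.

145777/3039

√2301 = [47; 1, 30, 1, 94, …] (period length 4).
Convergents:
  p_0/q_0 = 47/1
  p_1/q_1 = 48/1
  p_2/q_2 = 1487/31
  p_3/q_3 = 1535/32
  p_4/q_4 = 145777/3039
  p_5/q_5 = 147312/3071
q_4 = 3039 ≤ 3059 < 3071 = q_5, so the answer is 145777/3039.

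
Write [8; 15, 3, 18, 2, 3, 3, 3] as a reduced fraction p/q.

Fold from the inside: start with 3/1.
  3 + 1/3 = 10/3
  3 + 3/10 = 33/10
  2 + 10/33 = 76/33
  18 + 33/76 = 1401/76
  3 + 76/1401 = 4279/1401
  15 + 1401/4279 = 65586/4279
  8 + 4279/65586 = 528967/65586

528967/65586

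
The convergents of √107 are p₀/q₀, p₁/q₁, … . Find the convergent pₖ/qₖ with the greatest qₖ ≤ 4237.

40104/3877

√107 = [10; 2, 1, 9, 1, 2, 20, …] (period length 6).
Convergents:
  p_0/q_0 = 10/1
  p_1/q_1 = 21/2
  p_2/q_2 = 31/3
  p_3/q_3 = 300/29
  p_4/q_4 = 331/32
  p_5/q_5 = 962/93
  p_6/q_6 = 19571/1892
  p_7/q_7 = 40104/3877
  p_8/q_8 = 59675/5769
q_7 = 3877 ≤ 4237 < 5769 = q_8, so the answer is 40104/3877.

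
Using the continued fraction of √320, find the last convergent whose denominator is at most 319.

√320 = [17; 1, 7, 1, 34, …] (period length 4).
Convergents:
  p_0/q_0 = 17/1
  p_1/q_1 = 18/1
  p_2/q_2 = 143/8
  p_3/q_3 = 161/9
  p_4/q_4 = 5617/314
  p_5/q_5 = 5778/323
q_4 = 314 ≤ 319 < 323 = q_5, so the answer is 5617/314.

5617/314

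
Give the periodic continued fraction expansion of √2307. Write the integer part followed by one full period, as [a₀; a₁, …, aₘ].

a₀ = ⌊√2307⌋ = 48.

[48; 32, 96]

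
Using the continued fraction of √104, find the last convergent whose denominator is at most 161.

√104 = [10; 5, 20, …] (period length 2).
Convergents:
  p_0/q_0 = 10/1
  p_1/q_1 = 51/5
  p_2/q_2 = 1030/101
  p_3/q_3 = 5201/510
q_2 = 101 ≤ 161 < 510 = q_3, so the answer is 1030/101.

1030/101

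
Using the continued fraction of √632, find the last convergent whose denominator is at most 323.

7743/308

√632 = [25; 7, 6, 7, 50, …] (period length 4).
Convergents:
  p_0/q_0 = 25/1
  p_1/q_1 = 176/7
  p_2/q_2 = 1081/43
  p_3/q_3 = 7743/308
  p_4/q_4 = 388231/15443
q_3 = 308 ≤ 323 < 15443 = q_4, so the answer is 7743/308.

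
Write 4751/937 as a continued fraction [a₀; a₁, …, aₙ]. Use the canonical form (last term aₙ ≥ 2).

4751 = 5·937 + 66
937 = 14·66 + 13
66 = 5·13 + 1
13 = 13·1 + 0  (stop)
So 4751/937 = [5; 14, 5, 13].

[5; 14, 5, 13]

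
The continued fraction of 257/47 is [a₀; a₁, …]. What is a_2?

7

257 = 5·47 + 22   →  a_0 = 5
47 = 2·22 + 3   →  a_1 = 2
22 = 7·3 + 1   →  a_2 = 7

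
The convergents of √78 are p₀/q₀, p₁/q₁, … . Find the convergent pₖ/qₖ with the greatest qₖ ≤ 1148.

5617/636

√78 = [8; 1, 4, 1, 16, …] (period length 4).
Convergents:
  p_0/q_0 = 8/1
  p_1/q_1 = 9/1
  p_2/q_2 = 44/5
  p_3/q_3 = 53/6
  p_4/q_4 = 892/101
  p_5/q_5 = 945/107
  p_6/q_6 = 4672/529
  p_7/q_7 = 5617/636
  p_8/q_8 = 94544/10705
q_7 = 636 ≤ 1148 < 10705 = q_8, so the answer is 5617/636.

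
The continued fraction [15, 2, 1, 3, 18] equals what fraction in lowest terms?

Fold from the inside: start with 18/1.
  3 + 1/18 = 55/18
  1 + 18/55 = 73/55
  2 + 55/73 = 201/73
  15 + 73/201 = 3088/201

3088/201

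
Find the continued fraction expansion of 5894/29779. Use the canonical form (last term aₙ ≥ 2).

5894 = 0·29779 + 5894
29779 = 5·5894 + 309
5894 = 19·309 + 23
309 = 13·23 + 10
23 = 2·10 + 3
10 = 3·3 + 1
3 = 3·1 + 0  (stop)
So 5894/29779 = [0; 5, 19, 13, 2, 3, 3].

[0; 5, 19, 13, 2, 3, 3]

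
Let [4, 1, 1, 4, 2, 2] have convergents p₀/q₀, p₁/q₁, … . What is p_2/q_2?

Using pₖ = aₖpₖ₋₁ + pₖ₋₂, qₖ = aₖqₖ₋₁ + qₖ₋₂ (with p₋₁=1, p₋₂=0, q₋₁=0, q₋₂=1):
  k=0: a=4, p=4, q=1
  k=1: a=1, p=5, q=1
  k=2: a=1, p=9, q=2

9/2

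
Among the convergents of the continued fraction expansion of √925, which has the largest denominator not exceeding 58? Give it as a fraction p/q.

882/29

√925 = [30; 2, 2, 2, 2, 60, …] (period length 5).
Convergents:
  p_0/q_0 = 30/1
  p_1/q_1 = 61/2
  p_2/q_2 = 152/5
  p_3/q_3 = 365/12
  p_4/q_4 = 882/29
  p_5/q_5 = 53285/1752
q_4 = 29 ≤ 58 < 1752 = q_5, so the answer is 882/29.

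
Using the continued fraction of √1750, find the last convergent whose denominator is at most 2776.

104959/2509

√1750 = [41; 1, 4, 1, 82, …] (period length 4).
Convergents:
  p_0/q_0 = 41/1
  p_1/q_1 = 42/1
  p_2/q_2 = 209/5
  p_3/q_3 = 251/6
  p_4/q_4 = 20791/497
  p_5/q_5 = 21042/503
  p_6/q_6 = 104959/2509
  p_7/q_7 = 126001/3012
q_6 = 2509 ≤ 2776 < 3012 = q_7, so the answer is 104959/2509.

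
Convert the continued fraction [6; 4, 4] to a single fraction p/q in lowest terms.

Fold from the inside: start with 4/1.
  4 + 1/4 = 17/4
  6 + 4/17 = 106/17

106/17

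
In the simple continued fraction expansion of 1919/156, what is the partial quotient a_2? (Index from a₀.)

3

1919 = 12·156 + 47   →  a_0 = 12
156 = 3·47 + 15   →  a_1 = 3
47 = 3·15 + 2   →  a_2 = 3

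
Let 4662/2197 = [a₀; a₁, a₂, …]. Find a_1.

4662 = 2·2197 + 268   →  a_0 = 2
2197 = 8·268 + 53   →  a_1 = 8

8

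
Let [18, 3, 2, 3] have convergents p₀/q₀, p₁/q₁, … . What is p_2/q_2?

128/7

Using pₖ = aₖpₖ₋₁ + pₖ₋₂, qₖ = aₖqₖ₋₁ + qₖ₋₂ (with p₋₁=1, p₋₂=0, q₋₁=0, q₋₂=1):
  k=0: a=18, p=18, q=1
  k=1: a=3, p=55, q=3
  k=2: a=2, p=128, q=7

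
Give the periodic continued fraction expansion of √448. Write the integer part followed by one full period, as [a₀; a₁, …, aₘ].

a₀ = ⌊√448⌋ = 21.
With m₀=0, d₀=1 and mₖ₊₁ = dₖaₖ − mₖ, dₖ₊₁ = (n − mₖ₊₁²)/dₖ, aₖ₊₁ = ⌊(a₀+mₖ₊₁)/dₖ₊₁⌋:
  k=1: m=21, d=7, a=6
  k=2: m=21, d=1, a=42
d=1 and a=2a₀=42 at k=2, so the next step gives (m, d) = (21, 7) again — its k=1 value — and the period has length 2.

[21; 6, 42]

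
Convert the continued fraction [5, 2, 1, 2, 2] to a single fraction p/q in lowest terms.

Fold from the inside: start with 2/1.
  2 + 1/2 = 5/2
  1 + 2/5 = 7/5
  2 + 5/7 = 19/7
  5 + 7/19 = 102/19

102/19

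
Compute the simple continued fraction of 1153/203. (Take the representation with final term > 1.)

1153 = 5×203 + 138
203 = 1×138 + 65
138 = 2×65 + 8
65 = 8×8 + 1
8 = 8×1 + 0  (stop)
So 1153/203 = [5; 1, 2, 8, 8].

[5; 1, 2, 8, 8]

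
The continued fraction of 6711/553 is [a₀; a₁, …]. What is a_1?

6711 = 12·553 + 75   →  a_0 = 12
553 = 7·75 + 28   →  a_1 = 7

7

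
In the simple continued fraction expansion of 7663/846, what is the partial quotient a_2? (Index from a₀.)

7663 = 9·846 + 49   →  a_0 = 9
846 = 17·49 + 13   →  a_1 = 17
49 = 3·13 + 10   →  a_2 = 3

3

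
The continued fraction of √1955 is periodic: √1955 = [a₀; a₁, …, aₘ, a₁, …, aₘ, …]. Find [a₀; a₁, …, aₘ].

[44; 4, 1, 1, 1, 4, 88]

a₀ = ⌊√1955⌋ = 44.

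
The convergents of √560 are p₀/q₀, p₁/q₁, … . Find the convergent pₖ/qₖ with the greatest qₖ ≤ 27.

√560 = [23; 1, 1, 1, 46, …] (period length 4).
Convergents:
  p_0/q_0 = 23/1
  p_1/q_1 = 24/1
  p_2/q_2 = 47/2
  p_3/q_3 = 71/3
  p_4/q_4 = 3313/140
q_3 = 3 ≤ 27 < 140 = q_4, so the answer is 71/3.

71/3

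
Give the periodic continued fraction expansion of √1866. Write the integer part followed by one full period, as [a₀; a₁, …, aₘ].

[43; 5, 14, 5, 86]

a₀ = ⌊√1866⌋ = 43.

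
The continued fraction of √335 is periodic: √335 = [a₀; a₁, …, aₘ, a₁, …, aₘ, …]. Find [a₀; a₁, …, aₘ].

a₀ = ⌊√335⌋ = 18.
With m₀=0, d₀=1 and mₖ₊₁ = dₖaₖ − mₖ, dₖ₊₁ = (n − mₖ₊₁²)/dₖ, aₖ₊₁ = ⌊(a₀+mₖ₊₁)/dₖ₊₁⌋:
  k=1: m=18, d=11, a=3
  k=2: m=15, d=10, a=3
  k=3: m=15, d=11, a=3
  k=4: m=18, d=1, a=36
d=1 and a=2a₀=36 at k=4, so the next step gives (m, d) = (18, 11) again — its k=1 value — and the period has length 4.

[18; 3, 3, 3, 36]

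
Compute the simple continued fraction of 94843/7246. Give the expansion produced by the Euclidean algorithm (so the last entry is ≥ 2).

94843 = 13*7246 + 645
7246 = 11*645 + 151
645 = 4*151 + 41
151 = 3*41 + 28
41 = 1*28 + 13
28 = 2*13 + 2
13 = 6*2 + 1
2 = 2*1 + 0  (stop)
So 94843/7246 = [13; 11, 4, 3, 1, 2, 6, 2].

[13; 11, 4, 3, 1, 2, 6, 2]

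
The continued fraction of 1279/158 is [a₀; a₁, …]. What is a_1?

10

1279 = 8·158 + 15   →  a_0 = 8
158 = 10·15 + 8   →  a_1 = 10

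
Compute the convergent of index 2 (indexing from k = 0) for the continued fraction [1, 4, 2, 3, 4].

11/9

Using pₖ = aₖpₖ₋₁ + pₖ₋₂, qₖ = aₖqₖ₋₁ + qₖ₋₂ (with p₋₁=1, p₋₂=0, q₋₁=0, q₋₂=1):
  k=0: a=1, p=1, q=1
  k=1: a=4, p=5, q=4
  k=2: a=2, p=11, q=9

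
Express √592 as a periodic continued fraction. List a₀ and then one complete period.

a₀ = ⌊√592⌋ = 24.
With m₀=0, d₀=1 and mₖ₊₁ = dₖaₖ − mₖ, dₖ₊₁ = (n − mₖ₊₁²)/dₖ, aₖ₊₁ = ⌊(a₀+mₖ₊₁)/dₖ₊₁⌋:
  k=1: m=24, d=16, a=3
  k=2: m=24, d=1, a=48
d=1 and a=2a₀=48 at k=2, so the next step gives (m, d) = (24, 16) again — its k=1 value — and the period has length 2.

[24; 3, 48]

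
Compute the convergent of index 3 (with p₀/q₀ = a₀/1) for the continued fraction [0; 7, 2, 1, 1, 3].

Using pₖ = aₖpₖ₋₁ + pₖ₋₂, qₖ = aₖqₖ₋₁ + qₖ₋₂ (with p₋₁=1, p₋₂=0, q₋₁=0, q₋₂=1):
  k=0: a=0, p=0, q=1
  k=1: a=7, p=1, q=7
  k=2: a=2, p=2, q=15
  k=3: a=1, p=3, q=22

3/22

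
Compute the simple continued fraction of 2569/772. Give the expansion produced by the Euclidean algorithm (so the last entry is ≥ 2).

[3; 3, 19, 2, 6]

2569 = 3·772 + 253
772 = 3·253 + 13
253 = 19·13 + 6
13 = 2·6 + 1
6 = 6·1 + 0  (stop)
So 2569/772 = [3; 3, 19, 2, 6].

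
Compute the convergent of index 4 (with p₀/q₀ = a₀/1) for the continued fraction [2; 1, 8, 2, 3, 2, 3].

Using pₖ = aₖpₖ₋₁ + pₖ₋₂, qₖ = aₖqₖ₋₁ + qₖ₋₂ (with p₋₁=1, p₋₂=0, q₋₁=0, q₋₂=1):
  k=0: a=2, p=2, q=1
  k=1: a=1, p=3, q=1
  k=2: a=8, p=26, q=9
  k=3: a=2, p=55, q=19
  k=4: a=3, p=191, q=66

191/66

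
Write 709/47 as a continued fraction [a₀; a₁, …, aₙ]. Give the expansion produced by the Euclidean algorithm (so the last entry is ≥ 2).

[15; 11, 1, 3]

709 = 15*47 + 4
47 = 11*4 + 3
4 = 1*3 + 1
3 = 3*1 + 0  (stop)
So 709/47 = [15; 11, 1, 3].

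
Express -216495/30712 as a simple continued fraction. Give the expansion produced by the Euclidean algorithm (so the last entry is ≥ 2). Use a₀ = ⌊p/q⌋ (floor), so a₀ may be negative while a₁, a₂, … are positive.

-216495 = -8×30712 + 29201
30712 = 1×29201 + 1511
29201 = 19×1511 + 492
1511 = 3×492 + 35
492 = 14×35 + 2
35 = 17×2 + 1
2 = 2×1 + 0  (stop)
So -216495/30712 = [-8; 1, 19, 3, 14, 17, 2].

[-8; 1, 19, 3, 14, 17, 2]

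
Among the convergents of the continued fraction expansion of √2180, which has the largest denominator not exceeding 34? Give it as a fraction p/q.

√2180 = [46; 1, 2, 4, 2, 1, 92, …] (period length 6).
Convergents:
  p_0/q_0 = 46/1
  p_1/q_1 = 47/1
  p_2/q_2 = 140/3
  p_3/q_3 = 607/13
  p_4/q_4 = 1354/29
  p_5/q_5 = 1961/42
q_4 = 29 ≤ 34 < 42 = q_5, so the answer is 1354/29.

1354/29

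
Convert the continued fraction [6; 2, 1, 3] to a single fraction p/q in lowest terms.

Using pₖ = aₖpₖ₋₁ + pₖ₋₂ and qₖ = aₖqₖ₋₁ + qₖ₋₂:
  k=0: a=6, p=6, q=1
  k=1: a=2, p=13, q=2
  k=2: a=1, p=19, q=3
  k=3: a=3, p=70, q=11

70/11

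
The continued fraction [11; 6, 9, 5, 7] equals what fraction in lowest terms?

Using pₖ = aₖpₖ₋₁ + pₖ₋₂ and qₖ = aₖqₖ₋₁ + qₖ₋₂:
  k=0: a=11, p=11, q=1
  k=1: a=6, p=67, q=6
  k=2: a=9, p=614, q=55
  k=3: a=5, p=3137, q=281
  k=4: a=7, p=22573, q=2022

22573/2022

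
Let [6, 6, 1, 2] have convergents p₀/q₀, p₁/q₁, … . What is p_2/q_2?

Using pₖ = aₖpₖ₋₁ + pₖ₋₂, qₖ = aₖqₖ₋₁ + qₖ₋₂ (with p₋₁=1, p₋₂=0, q₋₁=0, q₋₂=1):
  k=0: a=6, p=6, q=1
  k=1: a=6, p=37, q=6
  k=2: a=1, p=43, q=7

43/7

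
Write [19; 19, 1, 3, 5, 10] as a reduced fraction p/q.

Using pₖ = aₖpₖ₋₁ + pₖ₋₂ and qₖ = aₖqₖ₋₁ + qₖ₋₂:
  k=0: a=19, p=19, q=1
  k=1: a=19, p=362, q=19
  k=2: a=1, p=381, q=20
  k=3: a=3, p=1505, q=79
  k=4: a=5, p=7906, q=415
  k=5: a=10, p=80565, q=4229

80565/4229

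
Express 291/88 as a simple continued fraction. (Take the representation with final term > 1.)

[3; 3, 3, 1, 6]

291 = 3·88 + 27
88 = 3·27 + 7
27 = 3·7 + 6
7 = 1·6 + 1
6 = 6·1 + 0  (stop)
So 291/88 = [3; 3, 3, 1, 6].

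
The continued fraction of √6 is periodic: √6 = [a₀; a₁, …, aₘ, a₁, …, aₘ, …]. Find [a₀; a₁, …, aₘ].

a₀ = ⌊√6⌋ = 2.
With m₀=0, d₀=1 and mₖ₊₁ = dₖaₖ − mₖ, dₖ₊₁ = (n − mₖ₊₁²)/dₖ, aₖ₊₁ = ⌊(a₀+mₖ₊₁)/dₖ₊₁⌋:
  k=1: m=2, d=2, a=2
  k=2: m=2, d=1, a=4
d=1 and a=2a₀=4 at k=2, so the next step gives (m, d) = (2, 2) again — its k=1 value — and the period has length 2.

[2; 2, 4]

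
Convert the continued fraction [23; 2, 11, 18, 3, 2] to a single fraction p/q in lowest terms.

Fold from the inside: start with 2/1.
  3 + 1/2 = 7/2
  18 + 2/7 = 128/7
  11 + 7/128 = 1415/128
  2 + 128/1415 = 2958/1415
  23 + 1415/2958 = 69449/2958

69449/2958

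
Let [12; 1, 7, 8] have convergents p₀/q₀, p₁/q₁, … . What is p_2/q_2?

103/8

Using pₖ = aₖpₖ₋₁ + pₖ₋₂, qₖ = aₖqₖ₋₁ + qₖ₋₂ (with p₋₁=1, p₋₂=0, q₋₁=0, q₋₂=1):
  k=0: a=12, p=12, q=1
  k=1: a=1, p=13, q=1
  k=2: a=7, p=103, q=8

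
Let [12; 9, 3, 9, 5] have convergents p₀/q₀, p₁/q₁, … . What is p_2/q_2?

339/28

Using pₖ = aₖpₖ₋₁ + pₖ₋₂, qₖ = aₖqₖ₋₁ + qₖ₋₂ (with p₋₁=1, p₋₂=0, q₋₁=0, q₋₂=1):
  k=0: a=12, p=12, q=1
  k=1: a=9, p=109, q=9
  k=2: a=3, p=339, q=28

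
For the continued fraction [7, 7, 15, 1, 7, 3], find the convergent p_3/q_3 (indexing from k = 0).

807/113

Using pₖ = aₖpₖ₋₁ + pₖ₋₂, qₖ = aₖqₖ₋₁ + qₖ₋₂ (with p₋₁=1, p₋₂=0, q₋₁=0, q₋₂=1):
  k=0: a=7, p=7, q=1
  k=1: a=7, p=50, q=7
  k=2: a=15, p=757, q=106
  k=3: a=1, p=807, q=113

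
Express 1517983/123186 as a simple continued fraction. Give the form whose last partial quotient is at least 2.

[12; 3, 10, 9, 2, 1, 12, 11]

1517983 = 12*123186 + 39751
123186 = 3*39751 + 3933
39751 = 10*3933 + 421
3933 = 9*421 + 144
421 = 2*144 + 133
144 = 1*133 + 11
133 = 12*11 + 1
11 = 11*1 + 0  (stop)
So 1517983/123186 = [12; 3, 10, 9, 2, 1, 12, 11].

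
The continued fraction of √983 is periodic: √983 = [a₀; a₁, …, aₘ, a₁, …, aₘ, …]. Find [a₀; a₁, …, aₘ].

a₀ = ⌊√983⌋ = 31.

[31; 2, 1, 5, 31, 5, 1, 2, 62]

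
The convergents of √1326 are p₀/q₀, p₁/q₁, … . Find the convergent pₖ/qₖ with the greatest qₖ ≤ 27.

√1326 = [36; 2, 2, 2, 2, 2, 72, …] (period length 6).
Convergents:
  p_0/q_0 = 36/1
  p_1/q_1 = 73/2
  p_2/q_2 = 182/5
  p_3/q_3 = 437/12
  p_4/q_4 = 1056/29
q_3 = 12 ≤ 27 < 29 = q_4, so the answer is 437/12.

437/12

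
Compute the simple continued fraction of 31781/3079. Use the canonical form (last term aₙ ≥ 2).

[10; 3, 9, 2, 1, 6, 2, 2]

31781 = 10·3079 + 991
3079 = 3·991 + 106
991 = 9·106 + 37
106 = 2·37 + 32
37 = 1·32 + 5
32 = 6·5 + 2
5 = 2·2 + 1
2 = 2·1 + 0  (stop)
So 31781/3079 = [10; 3, 9, 2, 1, 6, 2, 2].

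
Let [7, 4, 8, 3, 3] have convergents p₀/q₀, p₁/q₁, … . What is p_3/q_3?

746/103

Using pₖ = aₖpₖ₋₁ + pₖ₋₂, qₖ = aₖqₖ₋₁ + qₖ₋₂ (with p₋₁=1, p₋₂=0, q₋₁=0, q₋₂=1):
  k=0: a=7, p=7, q=1
  k=1: a=4, p=29, q=4
  k=2: a=8, p=239, q=33
  k=3: a=3, p=746, q=103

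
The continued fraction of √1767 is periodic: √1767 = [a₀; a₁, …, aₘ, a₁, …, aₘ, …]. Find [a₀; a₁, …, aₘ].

a₀ = ⌊√1767⌋ = 42.
With m₀=0, d₀=1 and mₖ₊₁ = dₖaₖ − mₖ, dₖ₊₁ = (n − mₖ₊₁²)/dₖ, aₖ₊₁ = ⌊(a₀+mₖ₊₁)/dₖ₊₁⌋:
  k=1: m=42, d=3, a=28
  k=2: m=42, d=1, a=84
d=1 and a=2a₀=84 at k=2, so the next step gives (m, d) = (42, 3) again — its k=1 value — and the period has length 2.

[42; 28, 84]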